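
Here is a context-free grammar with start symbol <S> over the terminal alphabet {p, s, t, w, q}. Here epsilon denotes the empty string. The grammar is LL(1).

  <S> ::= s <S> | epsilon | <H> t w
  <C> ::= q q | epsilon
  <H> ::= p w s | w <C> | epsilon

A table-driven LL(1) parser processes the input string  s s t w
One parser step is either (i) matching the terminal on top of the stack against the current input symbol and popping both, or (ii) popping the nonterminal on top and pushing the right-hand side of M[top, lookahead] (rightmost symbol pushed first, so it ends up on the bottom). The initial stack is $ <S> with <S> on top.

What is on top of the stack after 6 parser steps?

t

     Stack      Input      Action
  1  $ <S>      s s t w $  expand <S> ::= s <S>
  2  $ <S> s    s s t w $  match s
  3  $ <S>      s t w $    expand <S> ::= s <S>
  4  $ <S> s    s t w $    match s
  5  $ <S>      t w $      expand <S> ::= <H> t w
  6  $ w t <H>  t w $      expand <H> ::= epsilon
Stack after step 6: $ w t (top = t).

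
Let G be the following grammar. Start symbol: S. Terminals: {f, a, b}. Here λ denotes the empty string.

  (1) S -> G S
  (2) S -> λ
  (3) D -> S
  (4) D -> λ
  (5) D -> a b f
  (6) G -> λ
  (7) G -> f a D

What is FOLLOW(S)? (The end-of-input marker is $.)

FIRST(G) = {λ, f}
FIRST(S) = {λ, f}  (via G S)
FIRST(D) = {λ, a, f}  (via S)
FOLLOW(S) includes $ since S is the start symbol.
FOLLOW(S): in S->G S, the suffix after S is empty (adds nothing new); in D->S, the suffix after S is empty, so FOLLOW(S) ⊇ FOLLOW(D) = {$, f}. Thus FOLLOW(S) = {$, f}.
FOLLOW(G): in S->G S, G is followed by S with FIRST {λ, f}; in S->G S, the suffix after G is nullable, so FOLLOW(G) ⊇ FOLLOW(S) = {$, f}. Thus FOLLOW(G) = {$, f}.
FOLLOW(D): in G->f a D, the suffix after D is empty, so FOLLOW(D) ⊇ FOLLOW(G) = {$, f}. Thus FOLLOW(D) = {$, f}.

{$, f}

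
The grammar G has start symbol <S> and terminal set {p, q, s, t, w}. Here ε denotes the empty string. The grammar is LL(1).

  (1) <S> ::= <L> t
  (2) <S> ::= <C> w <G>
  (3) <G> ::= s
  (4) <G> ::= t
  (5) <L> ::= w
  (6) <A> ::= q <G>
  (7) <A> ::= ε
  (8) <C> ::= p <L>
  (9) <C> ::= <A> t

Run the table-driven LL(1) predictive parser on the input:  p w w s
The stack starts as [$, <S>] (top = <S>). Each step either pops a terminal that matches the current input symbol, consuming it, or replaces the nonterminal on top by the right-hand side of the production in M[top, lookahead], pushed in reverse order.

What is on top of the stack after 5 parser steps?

w

step 1: stack=$ <S>  input=p w w s $  — expand <S> ::= <C> w <G>
step 2: stack=$ <G> w <C>  input=p w w s $  — expand <C> ::= p <L>
step 3: stack=$ <G> w <L> p  input=p w w s $  — match p
step 4: stack=$ <G> w <L>  input=w w s $  — expand <L> ::= w
step 5: stack=$ <G> w w  input=w w s $  — match w
Stack after step 5: $ <G> w (top = w).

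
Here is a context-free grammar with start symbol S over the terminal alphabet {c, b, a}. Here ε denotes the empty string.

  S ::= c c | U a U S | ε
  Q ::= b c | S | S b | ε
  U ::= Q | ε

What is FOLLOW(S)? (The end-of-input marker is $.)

{$, a, b, c}

FIRST(S) = {ε, a, b, c}  (via U a U S)
FIRST(Q) = {ε, a, b, c}  (via S, S b)
FIRST(U) = {ε, a, b, c}  (via Q)
FOLLOW(S) includes $ since S is the start symbol.
FOLLOW(S): in S::=U a U S, the suffix after S is empty (adds nothing new); in Q::=S, the suffix after S is empty, so FOLLOW(S) ⊇ FOLLOW(Q) = {$, a, b, c}; in Q::=S b, S is followed by b with FIRST {b}. Thus FOLLOW(S) = {$, a, b, c}.
FOLLOW(U): in S::=U a U S (occurrence 1), U is followed by a U S with FIRST {a}; in S::=U a U S (occurrence 2), U is followed by S with FIRST {ε, a, b, c}; in S::=U a U S (occurrence 2), the suffix after U is nullable, so FOLLOW(U) ⊇ FOLLOW(S) = {$, a, b, c}. Thus FOLLOW(U) = {$, a, b, c}.
FOLLOW(Q): in U::=Q, the suffix after Q is empty, so FOLLOW(Q) ⊇ FOLLOW(U) = {$, a, b, c}. Thus FOLLOW(Q) = {$, a, b, c}.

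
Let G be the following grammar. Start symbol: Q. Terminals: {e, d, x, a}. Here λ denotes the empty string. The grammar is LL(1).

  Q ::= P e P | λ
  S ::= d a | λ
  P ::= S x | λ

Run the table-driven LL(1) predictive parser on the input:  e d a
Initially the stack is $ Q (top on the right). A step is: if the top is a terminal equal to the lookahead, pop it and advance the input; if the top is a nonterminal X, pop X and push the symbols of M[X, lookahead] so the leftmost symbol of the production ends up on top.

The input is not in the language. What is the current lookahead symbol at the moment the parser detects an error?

step 1: stack=$ Q  input=e d a $  — expand Q ::= P e P
step 2: stack=$ P e P  input=e d a $  — expand P ::= λ
step 3: stack=$ P e  input=e d a $  — match e
step 4: stack=$ P  input=d a $  — expand P ::= S x
step 5: stack=$ x S  input=d a $  — expand S ::= d a
step 6: stack=$ x a d  input=d a $  — match d
step 7: stack=$ x a  input=a $  — match a
step 8: stack=$ x  input=$  — error: top is terminal x but lookahead is $

$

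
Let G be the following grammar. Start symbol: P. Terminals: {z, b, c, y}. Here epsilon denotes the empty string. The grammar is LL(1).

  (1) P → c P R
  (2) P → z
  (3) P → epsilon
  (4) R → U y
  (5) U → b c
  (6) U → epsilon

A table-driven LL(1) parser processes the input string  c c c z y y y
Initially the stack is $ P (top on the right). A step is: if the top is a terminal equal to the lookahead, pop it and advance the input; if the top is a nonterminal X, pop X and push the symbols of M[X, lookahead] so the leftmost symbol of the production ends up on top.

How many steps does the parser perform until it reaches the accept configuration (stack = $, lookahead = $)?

      Stack        Input            Action
   1  $ P          c c c z y y y $  expand P → c P R
   2  $ R P c      c c c z y y y $  match c
   3  $ R P        c c z y y y $    expand P → c P R
   4  $ R R P c    c c z y y y $    match c
   5  $ R R P      c z y y y $      expand P → c P R
   6  $ R R R P c  c z y y y $      match c
   7  $ R R R P    z y y y $        expand P → z
   8  $ R R R z    z y y y $        match z
   9  $ R R R      y y y $          expand R → U y
  10  $ R R y U    y y y $          expand U → epsilon
  11  $ R R y      y y y $          match y
  12  $ R R        y y $            expand R → U y
  13  $ R y U      y y $            expand U → epsilon
  14  $ R y        y y $            match y
  15  $ R          y $              expand R → U y
  16  $ y U        y $              expand U → epsilon
  17  $ y          y $              match y
Accept reached after 17 steps.

17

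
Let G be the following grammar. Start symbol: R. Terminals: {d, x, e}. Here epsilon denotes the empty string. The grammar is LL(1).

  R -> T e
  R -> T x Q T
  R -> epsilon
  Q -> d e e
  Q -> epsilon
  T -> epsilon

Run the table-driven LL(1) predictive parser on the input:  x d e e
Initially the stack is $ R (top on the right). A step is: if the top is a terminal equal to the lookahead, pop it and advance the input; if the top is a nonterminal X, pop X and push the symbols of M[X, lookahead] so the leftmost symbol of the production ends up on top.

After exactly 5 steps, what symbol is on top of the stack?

     Stack      Input      Action
  1  $ R        x d e e $  expand R -> T x Q T
  2  $ T Q x T  x d e e $  expand T -> epsilon
  3  $ T Q x    x d e e $  match x
  4  $ T Q      d e e $    expand Q -> d e e
  5  $ T e e d  d e e $    match d
Stack after step 5: $ T e e (top = e).

e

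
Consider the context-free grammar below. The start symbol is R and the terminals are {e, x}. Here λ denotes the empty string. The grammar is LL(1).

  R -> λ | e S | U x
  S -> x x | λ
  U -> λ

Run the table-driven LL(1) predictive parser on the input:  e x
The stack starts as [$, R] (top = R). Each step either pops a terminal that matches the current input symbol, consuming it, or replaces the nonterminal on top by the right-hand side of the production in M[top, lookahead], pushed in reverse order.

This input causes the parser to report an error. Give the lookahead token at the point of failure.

$

step 1: stack=$ R  input=e x $  — expand R -> e S
step 2: stack=$ S e  input=e x $  — match e
step 3: stack=$ S  input=x $  — expand S -> x x
step 4: stack=$ x x  input=x $  — match x
step 5: stack=$ x  input=$  — error: top is terminal x but lookahead is $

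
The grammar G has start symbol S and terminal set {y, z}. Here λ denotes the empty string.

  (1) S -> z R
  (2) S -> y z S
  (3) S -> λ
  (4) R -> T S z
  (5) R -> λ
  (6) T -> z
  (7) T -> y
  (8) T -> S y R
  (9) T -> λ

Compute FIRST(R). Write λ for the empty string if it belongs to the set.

{λ, y, z}

FIRST(S): from S->z R we get {z}; from S->y z S we get {y}; from S->λ we get {λ}. So FIRST(S) = {λ, y, z}.
FIRST(T): from T->z we get {z}; from T->y we get {y}; from T->S y R we get {y, z}; from T->λ we get {λ}. So FIRST(T) = {λ, y, z}.
FIRST(R): from R->T S z we get {y, z}; from R->λ we get {λ}. So FIRST(R) = {λ, y, z}.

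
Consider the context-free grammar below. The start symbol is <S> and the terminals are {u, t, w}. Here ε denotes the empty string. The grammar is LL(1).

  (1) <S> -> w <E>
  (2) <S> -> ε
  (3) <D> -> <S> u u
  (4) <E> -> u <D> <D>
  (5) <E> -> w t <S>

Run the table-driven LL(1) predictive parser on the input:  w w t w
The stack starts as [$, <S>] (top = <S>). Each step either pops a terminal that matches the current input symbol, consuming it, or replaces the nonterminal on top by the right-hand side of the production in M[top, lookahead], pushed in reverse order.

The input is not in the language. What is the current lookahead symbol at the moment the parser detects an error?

$

step 1: stack=$ <S>  input=w w t w $  — expand <S> -> w <E>
step 2: stack=$ <E> w  input=w w t w $  — match w
step 3: stack=$ <E>  input=w t w $  — expand <E> -> w t <S>
step 4: stack=$ <S> t w  input=w t w $  — match w
step 5: stack=$ <S> t  input=t w $  — match t
step 6: stack=$ <S>  input=w $  — expand <S> -> w <E>
step 7: stack=$ <E> w  input=w $  — match w
step 8: stack=$ <E>  input=$  — error: M[<E>, $] is empty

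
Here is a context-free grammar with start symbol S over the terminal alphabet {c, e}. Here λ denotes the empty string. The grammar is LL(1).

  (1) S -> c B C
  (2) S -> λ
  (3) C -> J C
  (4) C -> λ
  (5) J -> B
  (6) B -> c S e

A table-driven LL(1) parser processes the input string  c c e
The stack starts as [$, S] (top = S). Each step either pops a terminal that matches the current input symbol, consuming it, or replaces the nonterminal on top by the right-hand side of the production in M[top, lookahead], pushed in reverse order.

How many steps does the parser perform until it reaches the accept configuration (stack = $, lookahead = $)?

7

     Stack      Input    Action
  1  $ S        c c e $  expand S -> c B C
  2  $ C B c    c c e $  match c
  3  $ C B      c e $    expand B -> c S e
  4  $ C e S c  c e $    match c
  5  $ C e S    e $      expand S -> λ
  6  $ C e      e $      match e
  7  $ C        $        expand C -> λ
Accept reached after 7 steps.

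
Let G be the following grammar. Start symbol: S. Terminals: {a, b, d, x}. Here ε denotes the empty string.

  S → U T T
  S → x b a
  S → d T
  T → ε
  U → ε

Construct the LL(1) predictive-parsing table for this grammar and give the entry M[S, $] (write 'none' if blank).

S → U T T

FIRST(T) = {ε}
FIRST(U) = {ε}
FIRST(S) = {ε, d, x}  (via U T T)
FOLLOW(S) includes $ since S is the start symbol.
FOLLOW(S): S appears on no right-hand side. Thus FOLLOW(S) = {$}.
For S → U T T: FIRST(U T T) = {ε}, so it goes in M[S, t] for t ∈ {}; since ε ∈ FIRST, also for every t ∈ FOLLOW(S) = {$}.
For S → x b a: FIRST(x b a) = {x}, so it goes in M[S, t] for t ∈ {x}.
For S → d T: FIRST(d T) = {d}, so it goes in M[S, t] for t ∈ {d}.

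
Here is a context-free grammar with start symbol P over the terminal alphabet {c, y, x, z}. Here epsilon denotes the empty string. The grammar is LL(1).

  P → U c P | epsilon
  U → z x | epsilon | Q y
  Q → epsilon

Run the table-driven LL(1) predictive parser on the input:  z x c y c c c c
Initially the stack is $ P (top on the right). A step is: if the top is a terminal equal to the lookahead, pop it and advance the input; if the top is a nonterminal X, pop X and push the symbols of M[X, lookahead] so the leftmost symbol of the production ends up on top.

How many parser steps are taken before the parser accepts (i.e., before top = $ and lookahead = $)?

20

step 1: stack=$ P  input=z x c y c c c c $  — expand P → U c P
step 2: stack=$ P c U  input=z x c y c c c c $  — expand U → z x
step 3: stack=$ P c x z  input=z x c y c c c c $  — match z
step 4: stack=$ P c x  input=x c y c c c c $  — match x
step 5: stack=$ P c  input=c y c c c c $  — match c
step 6: stack=$ P  input=y c c c c $  — expand P → U c P
step 7: stack=$ P c U  input=y c c c c $  — expand U → Q y
step 8: stack=$ P c y Q  input=y c c c c $  — expand Q → epsilon
step 9: stack=$ P c y  input=y c c c c $  — match y
step 10: stack=$ P c  input=c c c c $  — match c
step 11: stack=$ P  input=c c c $  — expand P → U c P
step 12: stack=$ P c U  input=c c c $  — expand U → epsilon
step 13: stack=$ P c  input=c c c $  — match c
step 14: stack=$ P  input=c c $  — expand P → U c P
step 15: stack=$ P c U  input=c c $  — expand U → epsilon
step 16: stack=$ P c  input=c c $  — match c
step 17: stack=$ P  input=c $  — expand P → U c P
step 18: stack=$ P c U  input=c $  — expand U → epsilon
step 19: stack=$ P c  input=c $  — match c
step 20: stack=$ P  input=$  — expand P → epsilon
Accept reached after 20 steps.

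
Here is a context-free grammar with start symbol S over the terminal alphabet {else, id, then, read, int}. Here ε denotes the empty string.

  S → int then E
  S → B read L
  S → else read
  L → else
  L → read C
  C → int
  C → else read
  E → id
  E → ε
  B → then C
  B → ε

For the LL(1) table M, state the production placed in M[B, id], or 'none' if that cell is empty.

none

FIRST(L) = {else, read}
FIRST(C) = {else, int}
FIRST(E) = {ε, id}
FIRST(B) = {ε, then}
FIRST(S) = {else, int, read, then}  (via B read L)
FOLLOW(S) includes $ since S is the start symbol.
FOLLOW(B): in S→B read L, B is followed by read L with FIRST {read}. Thus FOLLOW(B) = {read}.
For B → then C: FIRST(then C) = {then}, so it goes in M[B, t] for t ∈ {then}.
For B → ε: FIRST(ε) = {ε}, so it goes in M[B, t] for t ∈ {}; since ε ∈ FIRST, also for every t ∈ FOLLOW(B) = {read}.
None of these place a production in M[B, id].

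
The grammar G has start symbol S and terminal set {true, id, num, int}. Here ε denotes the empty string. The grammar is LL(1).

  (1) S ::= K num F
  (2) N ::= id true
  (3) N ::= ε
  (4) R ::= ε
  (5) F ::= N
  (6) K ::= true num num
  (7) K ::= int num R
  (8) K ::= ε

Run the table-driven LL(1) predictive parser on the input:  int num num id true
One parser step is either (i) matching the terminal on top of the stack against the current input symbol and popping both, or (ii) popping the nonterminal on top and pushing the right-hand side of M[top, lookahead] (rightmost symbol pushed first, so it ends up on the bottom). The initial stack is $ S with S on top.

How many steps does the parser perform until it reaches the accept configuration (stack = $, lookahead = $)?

10

step 1: stack=$ S  input=int num num id true $  — expand S ::= K num F
step 2: stack=$ F num K  input=int num num id true $  — expand K ::= int num R
step 3: stack=$ F num R num int  input=int num num id true $  — match int
step 4: stack=$ F num R num  input=num num id true $  — match num
step 5: stack=$ F num R  input=num id true $  — expand R ::= ε
step 6: stack=$ F num  input=num id true $  — match num
step 7: stack=$ F  input=id true $  — expand F ::= N
step 8: stack=$ N  input=id true $  — expand N ::= id true
step 9: stack=$ true id  input=id true $  — match id
step 10: stack=$ true  input=true $  — match true
Accept reached after 10 steps.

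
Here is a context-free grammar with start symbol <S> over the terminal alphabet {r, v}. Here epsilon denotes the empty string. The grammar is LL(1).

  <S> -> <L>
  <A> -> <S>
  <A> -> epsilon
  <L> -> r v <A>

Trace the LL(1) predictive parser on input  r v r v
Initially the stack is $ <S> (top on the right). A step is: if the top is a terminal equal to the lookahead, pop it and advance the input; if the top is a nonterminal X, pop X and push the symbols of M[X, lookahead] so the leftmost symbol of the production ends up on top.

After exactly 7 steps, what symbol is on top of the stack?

     Stack      Input      Action
  1  $ <S>      r v r v $  expand <S> -> <L>
  2  $ <L>      r v r v $  expand <L> -> r v <A>
  3  $ <A> v r  r v r v $  match r
  4  $ <A> v    v r v $    match v
  5  $ <A>      r v $      expand <A> -> <S>
  6  $ <S>      r v $      expand <S> -> <L>
  7  $ <L>      r v $      expand <L> -> r v <A>
Stack after step 7: $ <A> v r (top = r).

r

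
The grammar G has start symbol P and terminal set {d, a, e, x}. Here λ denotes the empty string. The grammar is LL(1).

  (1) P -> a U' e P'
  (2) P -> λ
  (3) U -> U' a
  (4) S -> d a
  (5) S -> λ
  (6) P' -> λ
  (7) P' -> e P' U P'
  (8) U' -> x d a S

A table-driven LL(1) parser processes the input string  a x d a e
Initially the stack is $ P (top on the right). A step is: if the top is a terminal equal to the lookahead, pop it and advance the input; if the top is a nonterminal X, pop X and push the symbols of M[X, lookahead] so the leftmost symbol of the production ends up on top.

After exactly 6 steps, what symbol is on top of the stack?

S

step 1: stack=$ P  input=a x d a e $  — expand P -> a U' e P'
step 2: stack=$ P' e U' a  input=a x d a e $  — match a
step 3: stack=$ P' e U'  input=x d a e $  — expand U' -> x d a S
step 4: stack=$ P' e S a d x  input=x d a e $  — match x
step 5: stack=$ P' e S a d  input=d a e $  — match d
step 6: stack=$ P' e S a  input=a e $  — match a
Stack after step 6: $ P' e S (top = S).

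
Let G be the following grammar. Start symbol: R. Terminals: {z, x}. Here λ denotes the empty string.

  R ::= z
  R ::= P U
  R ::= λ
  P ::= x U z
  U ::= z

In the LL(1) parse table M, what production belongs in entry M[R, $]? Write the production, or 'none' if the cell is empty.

R ::= λ

FIRST(P) = {x}
FIRST(U) = {z}
FIRST(R) = {λ, x, z}  (via P U)
FOLLOW(R) includes $ since R is the start symbol.
FOLLOW(R): R appears on no right-hand side. Thus FOLLOW(R) = {$}.
For R ::= z: FIRST(z) = {z}, so it goes in M[R, t] for t ∈ {z}.
For R ::= P U: FIRST(P U) = {x}, so it goes in M[R, t] for t ∈ {x}.
For R ::= λ: FIRST(λ) = {λ}, so it goes in M[R, t] for t ∈ {}; since λ ∈ FIRST, also for every t ∈ FOLLOW(R) = {$}.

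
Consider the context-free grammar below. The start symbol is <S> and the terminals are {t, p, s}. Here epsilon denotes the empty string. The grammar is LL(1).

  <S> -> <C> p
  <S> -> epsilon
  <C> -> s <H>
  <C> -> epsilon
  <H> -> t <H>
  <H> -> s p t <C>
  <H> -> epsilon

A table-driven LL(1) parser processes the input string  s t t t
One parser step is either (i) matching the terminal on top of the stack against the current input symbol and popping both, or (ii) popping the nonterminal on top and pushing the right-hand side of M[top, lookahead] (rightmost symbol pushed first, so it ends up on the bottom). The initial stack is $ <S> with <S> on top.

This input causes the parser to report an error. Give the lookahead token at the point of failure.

      Stack      Input      Action
   1  $ <S>      s t t t $  expand <S> -> <C> p
   2  $ p <C>    s t t t $  expand <C> -> s <H>
   3  $ p <H> s  s t t t $  match s
   4  $ p <H>    t t t $    expand <H> -> t <H>
   5  $ p <H> t  t t t $    match t
   6  $ p <H>    t t $      expand <H> -> t <H>
   7  $ p <H> t  t t $      match t
   8  $ p <H>    t $        expand <H> -> t <H>
   9  $ p <H> t  t $        match t
  10  $ p <H>    $          error: M[<H>, $] is empty

$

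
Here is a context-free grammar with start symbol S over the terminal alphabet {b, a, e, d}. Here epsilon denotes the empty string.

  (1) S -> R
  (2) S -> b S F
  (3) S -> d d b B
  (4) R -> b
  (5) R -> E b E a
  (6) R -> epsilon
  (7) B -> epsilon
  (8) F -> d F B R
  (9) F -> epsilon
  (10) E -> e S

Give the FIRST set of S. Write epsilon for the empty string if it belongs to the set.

FIRST(B): from B->epsilon we get {epsilon}. So FIRST(B) = {epsilon}.
FIRST(F): from F->d F B R we get {d}; from F->epsilon we get {epsilon}. So FIRST(F) = {epsilon, d}.
FIRST(E): from E->e S we get {e}. So FIRST(E) = {e}.
FIRST(R): from R->b we get {b}; from R->E b E a we get {e}; from R->epsilon we get {epsilon}. So FIRST(R) = {epsilon, b, e}.
FIRST(S): from S->R we get {epsilon, b, e}; from S->b S F we get {b}; from S->d d b B we get {d}. So FIRST(S) = {epsilon, b, d, e}.

{epsilon, b, d, e}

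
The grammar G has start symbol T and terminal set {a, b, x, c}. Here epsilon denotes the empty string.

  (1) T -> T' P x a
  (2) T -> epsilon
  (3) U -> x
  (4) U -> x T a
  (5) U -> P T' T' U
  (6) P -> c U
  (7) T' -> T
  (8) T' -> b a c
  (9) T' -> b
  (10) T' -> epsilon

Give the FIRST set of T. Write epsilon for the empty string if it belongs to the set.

FIRST(P): from P->c U we get {c}. So FIRST(P) = {c}.
FIRST(U): from U->x we get {x}; from U->x T a we get {x}; from U->P T' T' U we get {c}. So FIRST(U) = {c, x}.
FIRST(T): from T->T' P x a we get {b, c}; from T->epsilon we get {epsilon}. So FIRST(T) = {epsilon, b, c}.
FIRST(T'): from T'->T we get {epsilon, b, c}; from T'->b a c we get {b}; from T'->b we get {b}; from T'->epsilon we get {epsilon}. So FIRST(T') = {epsilon, b, c}.

{epsilon, b, c}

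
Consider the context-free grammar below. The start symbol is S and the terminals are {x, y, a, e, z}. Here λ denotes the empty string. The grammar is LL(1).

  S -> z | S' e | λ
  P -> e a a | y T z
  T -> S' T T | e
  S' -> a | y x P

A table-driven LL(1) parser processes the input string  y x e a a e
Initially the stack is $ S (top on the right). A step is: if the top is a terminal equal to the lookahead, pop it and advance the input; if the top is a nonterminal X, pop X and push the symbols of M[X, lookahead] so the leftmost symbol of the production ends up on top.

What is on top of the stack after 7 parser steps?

a

step 1: stack=$ S  input=y x e a a e $  — expand S -> S' e
step 2: stack=$ e S'  input=y x e a a e $  — expand S' -> y x P
step 3: stack=$ e P x y  input=y x e a a e $  — match y
step 4: stack=$ e P x  input=x e a a e $  — match x
step 5: stack=$ e P  input=e a a e $  — expand P -> e a a
step 6: stack=$ e a a e  input=e a a e $  — match e
step 7: stack=$ e a a  input=a a e $  — match a
Stack after step 7: $ e a (top = a).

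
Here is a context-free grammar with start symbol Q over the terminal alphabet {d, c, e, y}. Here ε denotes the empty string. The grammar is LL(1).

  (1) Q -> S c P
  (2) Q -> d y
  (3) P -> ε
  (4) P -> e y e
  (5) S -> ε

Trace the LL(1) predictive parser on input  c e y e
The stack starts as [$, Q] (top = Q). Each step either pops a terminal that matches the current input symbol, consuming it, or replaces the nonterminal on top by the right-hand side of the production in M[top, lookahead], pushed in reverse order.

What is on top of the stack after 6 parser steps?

e

     Stack    Input      Action
  1  $ Q      c e y e $  expand Q -> S c P
  2  $ P c S  c e y e $  expand S -> ε
  3  $ P c    c e y e $  match c
  4  $ P      e y e $    expand P -> e y e
  5  $ e y e  e y e $    match e
  6  $ e y    y e $      match y
Stack after step 6: $ e (top = e).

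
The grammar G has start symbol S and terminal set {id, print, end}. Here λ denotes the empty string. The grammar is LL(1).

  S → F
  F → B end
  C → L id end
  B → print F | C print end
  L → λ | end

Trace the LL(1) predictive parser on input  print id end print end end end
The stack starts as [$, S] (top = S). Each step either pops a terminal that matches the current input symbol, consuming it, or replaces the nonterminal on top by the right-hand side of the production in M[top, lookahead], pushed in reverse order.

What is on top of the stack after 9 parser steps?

     Stack                         Input                             Action
  1  $ S                           print id end print end end end $  expand S → F
  2  $ F                           print id end print end end end $  expand F → B end
  3  $ end B                       print id end print end end end $  expand B → print F
  4  $ end F print                 print id end print end end end $  match print
  5  $ end F                       id end print end end end $        expand F → B end
  6  $ end end B                   id end print end end end $        expand B → C print end
  7  $ end end end print C         id end print end end end $        expand C → L id end
  8  $ end end end print end id L  id end print end end end $        expand L → λ
  9  $ end end end print end id    id end print end end end $        match id
Stack after step 9: $ end end end print end (top = end).

end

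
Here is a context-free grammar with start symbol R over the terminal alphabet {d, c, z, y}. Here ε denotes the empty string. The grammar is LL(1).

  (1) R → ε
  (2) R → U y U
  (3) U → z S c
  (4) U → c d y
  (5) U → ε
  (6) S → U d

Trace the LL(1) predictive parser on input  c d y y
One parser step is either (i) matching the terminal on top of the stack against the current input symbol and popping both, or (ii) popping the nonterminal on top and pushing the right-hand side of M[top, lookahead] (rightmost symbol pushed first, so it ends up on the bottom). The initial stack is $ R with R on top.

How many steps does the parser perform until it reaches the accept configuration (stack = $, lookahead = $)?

     Stack        Input      Action
  1  $ R          c d y y $  expand R → U y U
  2  $ U y U      c d y y $  expand U → c d y
  3  $ U y y d c  c d y y $  match c
  4  $ U y y d    d y y $    match d
  5  $ U y y      y y $      match y
  6  $ U y        y $        match y
  7  $ U          $          expand U → ε
Accept reached after 7 steps.

7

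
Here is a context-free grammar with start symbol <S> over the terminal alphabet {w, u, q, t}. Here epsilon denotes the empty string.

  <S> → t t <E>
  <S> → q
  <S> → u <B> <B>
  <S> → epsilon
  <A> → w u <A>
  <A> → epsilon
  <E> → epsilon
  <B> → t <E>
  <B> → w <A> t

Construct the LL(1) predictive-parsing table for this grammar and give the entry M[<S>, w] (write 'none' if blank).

none

FIRST(<S>): from <S>→t t <E> we get {t}; from <S>→q we get {q}; from <S>→u <B> <B> we get {u}; from <S>→epsilon we get {epsilon}. So FIRST(<S>) = {epsilon, q, t, u}.
FIRST(<A>): from <A>→w u <A> we get {w}; from <A>→epsilon we get {epsilon}. So FIRST(<A>) = {epsilon, w}.
FIRST(<E>): from <E>→epsilon we get {epsilon}. So FIRST(<E>) = {epsilon}.
FIRST(<B>): from <B>→t <E> we get {t}; from <B>→w <A> t we get {w}. So FIRST(<B>) = {t, w}.
FOLLOW(<S>) includes $ since <S> is the start symbol.
FOLLOW(<S>): <S> appears on no right-hand side. Thus FOLLOW(<S>) = {$}.
For <S> → t t <E>: FIRST(t t <E>) = {t}, so it goes in M[<S>, t] for t ∈ {t}.
For <S> → q: FIRST(q) = {q}, so it goes in M[<S>, t] for t ∈ {q}.
For <S> → u <B> <B>: FIRST(u <B> <B>) = {u}, so it goes in M[<S>, t] for t ∈ {u}.
For <S> → epsilon: FIRST(epsilon) = {epsilon}, so it goes in M[<S>, t] for t ∈ {}; since epsilon ∈ FIRST, also for every t ∈ FOLLOW(<S>) = {$}.
None of these place a production in M[<S>, w].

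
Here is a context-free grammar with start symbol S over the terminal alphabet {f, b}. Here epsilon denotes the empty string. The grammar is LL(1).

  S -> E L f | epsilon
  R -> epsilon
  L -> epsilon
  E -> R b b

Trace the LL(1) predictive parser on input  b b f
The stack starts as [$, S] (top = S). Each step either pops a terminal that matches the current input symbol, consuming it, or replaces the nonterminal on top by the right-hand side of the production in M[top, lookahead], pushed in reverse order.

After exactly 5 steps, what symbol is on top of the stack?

L

     Stack        Input    Action
  1  $ S          b b f $  expand S -> E L f
  2  $ f L E      b b f $  expand E -> R b b
  3  $ f L b b R  b b f $  expand R -> epsilon
  4  $ f L b b    b b f $  match b
  5  $ f L b      b f $    match b
Stack after step 5: $ f L (top = L).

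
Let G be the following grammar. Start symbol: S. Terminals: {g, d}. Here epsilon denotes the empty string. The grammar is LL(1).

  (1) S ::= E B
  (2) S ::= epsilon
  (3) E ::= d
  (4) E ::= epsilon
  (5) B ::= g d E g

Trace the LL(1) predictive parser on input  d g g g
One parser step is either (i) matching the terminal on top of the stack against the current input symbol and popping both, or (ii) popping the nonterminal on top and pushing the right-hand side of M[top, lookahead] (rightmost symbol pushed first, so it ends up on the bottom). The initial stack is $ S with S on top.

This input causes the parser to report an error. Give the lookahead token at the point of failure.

g

     Stack      Input      Action
  1  $ S        d g g g $  expand S ::= E B
  2  $ B E      d g g g $  expand E ::= d
  3  $ B d      d g g g $  match d
  4  $ B        g g g $    expand B ::= g d E g
  5  $ g E d g  g g g $    match g
  6  $ g E d    g g $      error: top is terminal d but lookahead is g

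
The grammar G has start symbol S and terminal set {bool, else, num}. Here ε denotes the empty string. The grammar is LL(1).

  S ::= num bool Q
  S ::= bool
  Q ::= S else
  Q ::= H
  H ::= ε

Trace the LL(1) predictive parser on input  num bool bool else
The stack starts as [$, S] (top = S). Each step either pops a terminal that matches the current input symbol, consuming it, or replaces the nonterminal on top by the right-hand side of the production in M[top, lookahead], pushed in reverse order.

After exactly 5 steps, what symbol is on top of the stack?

bool

     Stack         Input                 Action
  1  $ S           num bool bool else $  expand S ::= num bool Q
  2  $ Q bool num  num bool bool else $  match num
  3  $ Q bool      bool bool else $      match bool
  4  $ Q           bool else $           expand Q ::= S else
  5  $ else S      bool else $           expand S ::= bool
Stack after step 5: $ else bool (top = bool).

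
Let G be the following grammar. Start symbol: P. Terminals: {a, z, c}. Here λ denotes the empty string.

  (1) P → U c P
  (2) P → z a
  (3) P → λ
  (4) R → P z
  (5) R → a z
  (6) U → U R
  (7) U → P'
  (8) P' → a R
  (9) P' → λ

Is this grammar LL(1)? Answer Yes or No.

No

FIRST(P) = {λ, a, c, z}
FIRST(R) = {a, c, z}
FIRST(U) = {λ, a, c, z}
FIRST(P') = {λ, a}
FOLLOW(P) = {$, z}
FOLLOW(R) = {a, c, z}
FOLLOW(U) = {a, c, z}
FOLLOW(P') = {a, c, z}
Cell M[P, z] receives both P → U c P and P → z a and P → λ — the grammar is not LL(1).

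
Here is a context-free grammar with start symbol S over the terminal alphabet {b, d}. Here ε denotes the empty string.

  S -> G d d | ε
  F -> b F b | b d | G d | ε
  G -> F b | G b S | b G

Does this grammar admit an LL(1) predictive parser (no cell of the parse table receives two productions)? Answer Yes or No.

FIRST(S) = {ε, b}
FIRST(F) = {ε, b}
FIRST(G) = {b}
FOLLOW(S) = {$, b, d}
FOLLOW(F) = {b}
FOLLOW(G) = {b, d}
Cell M[F, b] receives both F -> b F b and F -> b d and F -> G d and F -> ε — the grammar is not LL(1).

No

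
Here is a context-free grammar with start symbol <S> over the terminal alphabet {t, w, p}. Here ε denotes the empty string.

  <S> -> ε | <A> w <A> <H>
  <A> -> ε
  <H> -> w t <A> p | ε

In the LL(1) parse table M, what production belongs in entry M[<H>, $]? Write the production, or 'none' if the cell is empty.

FIRST(<A>) = {ε}
FIRST(<H>) = {ε, w}
FIRST(<S>) = {ε, w}  (via <A> w <A> <H>)
FOLLOW(<S>) includes $ since <S> is the start symbol.
FOLLOW(<S>): <S> appears on no right-hand side. Thus FOLLOW(<S>) = {$}.
FOLLOW(<H>): in <S>-><A> w <A> <H>, the suffix after <H> is empty, so FOLLOW(<H>) ⊇ FOLLOW(<S>) = {$}. Thus FOLLOW(<H>) = {$}.
For <H> -> w t <A> p: FIRST(w t <A> p) = {w}, so it goes in M[<H>, t] for t ∈ {w}.
For <H> -> ε: FIRST(ε) = {ε}, so it goes in M[<H>, t] for t ∈ {}; since ε ∈ FIRST, also for every t ∈ FOLLOW(<H>) = {$}.

<H> -> ε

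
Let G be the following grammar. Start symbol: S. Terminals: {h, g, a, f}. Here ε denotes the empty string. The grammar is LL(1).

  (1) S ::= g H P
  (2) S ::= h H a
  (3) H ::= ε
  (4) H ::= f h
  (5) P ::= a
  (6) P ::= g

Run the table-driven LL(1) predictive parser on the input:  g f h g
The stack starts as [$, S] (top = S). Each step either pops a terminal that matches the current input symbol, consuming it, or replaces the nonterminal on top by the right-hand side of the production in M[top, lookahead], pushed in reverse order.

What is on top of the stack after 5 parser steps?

     Stack    Input      Action
  1  $ S      g f h g $  expand S ::= g H P
  2  $ P H g  g f h g $  match g
  3  $ P H    f h g $    expand H ::= f h
  4  $ P h f  f h g $    match f
  5  $ P h    h g $      match h
Stack after step 5: $ P (top = P).

P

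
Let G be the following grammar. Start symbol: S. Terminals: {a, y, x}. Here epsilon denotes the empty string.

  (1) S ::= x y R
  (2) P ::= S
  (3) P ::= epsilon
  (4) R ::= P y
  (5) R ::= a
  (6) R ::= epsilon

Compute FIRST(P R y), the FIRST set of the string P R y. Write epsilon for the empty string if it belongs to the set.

{a, x, y}

FIRST(S): from S::=x y R we get {x}. So FIRST(S) = {x}.
FIRST(P): from P::=S we get {x}; from P::=epsilon we get {epsilon}. So FIRST(P) = {epsilon, x}.
FIRST(R): from R::=P y we get {x, y}; from R::=a we get {a}; from R::=epsilon we get {epsilon}. So FIRST(R) = {epsilon, a, x, y}.
FIRST(P R y): take FIRST of each symbol in turn, carrying on past any symbol whose FIRST contains epsilon; result {a, x, y}.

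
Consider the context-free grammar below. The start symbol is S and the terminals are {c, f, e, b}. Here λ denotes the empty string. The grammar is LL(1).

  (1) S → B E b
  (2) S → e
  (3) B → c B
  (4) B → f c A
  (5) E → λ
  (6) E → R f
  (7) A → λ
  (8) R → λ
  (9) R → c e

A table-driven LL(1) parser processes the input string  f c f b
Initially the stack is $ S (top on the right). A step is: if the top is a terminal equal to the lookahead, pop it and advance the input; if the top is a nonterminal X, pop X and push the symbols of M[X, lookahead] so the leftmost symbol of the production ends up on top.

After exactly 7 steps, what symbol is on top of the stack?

f

step 1: stack=$ S  input=f c f b $  — expand S → B E b
step 2: stack=$ b E B  input=f c f b $  — expand B → f c A
step 3: stack=$ b E A c f  input=f c f b $  — match f
step 4: stack=$ b E A c  input=c f b $  — match c
step 5: stack=$ b E A  input=f b $  — expand A → λ
step 6: stack=$ b E  input=f b $  — expand E → R f
step 7: stack=$ b f R  input=f b $  — expand R → λ
Stack after step 7: $ b f (top = f).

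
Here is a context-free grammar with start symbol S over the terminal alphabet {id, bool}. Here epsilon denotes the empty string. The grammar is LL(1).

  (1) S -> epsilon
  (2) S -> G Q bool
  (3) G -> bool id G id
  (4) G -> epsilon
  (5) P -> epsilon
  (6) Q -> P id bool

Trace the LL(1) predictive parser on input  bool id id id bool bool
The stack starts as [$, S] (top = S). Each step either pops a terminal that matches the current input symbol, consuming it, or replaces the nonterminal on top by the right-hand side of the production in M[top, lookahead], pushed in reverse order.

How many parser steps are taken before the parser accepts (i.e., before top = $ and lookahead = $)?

step 1: stack=$ S  input=bool id id id bool bool $  — expand S -> G Q bool
step 2: stack=$ bool Q G  input=bool id id id bool bool $  — expand G -> bool id G id
step 3: stack=$ bool Q id G id bool  input=bool id id id bool bool $  — match bool
step 4: stack=$ bool Q id G id  input=id id id bool bool $  — match id
step 5: stack=$ bool Q id G  input=id id bool bool $  — expand G -> epsilon
step 6: stack=$ bool Q id  input=id id bool bool $  — match id
step 7: stack=$ bool Q  input=id bool bool $  — expand Q -> P id bool
step 8: stack=$ bool bool id P  input=id bool bool $  — expand P -> epsilon
step 9: stack=$ bool bool id  input=id bool bool $  — match id
step 10: stack=$ bool bool  input=bool bool $  — match bool
step 11: stack=$ bool  input=bool $  — match bool
Accept reached after 11 steps.

11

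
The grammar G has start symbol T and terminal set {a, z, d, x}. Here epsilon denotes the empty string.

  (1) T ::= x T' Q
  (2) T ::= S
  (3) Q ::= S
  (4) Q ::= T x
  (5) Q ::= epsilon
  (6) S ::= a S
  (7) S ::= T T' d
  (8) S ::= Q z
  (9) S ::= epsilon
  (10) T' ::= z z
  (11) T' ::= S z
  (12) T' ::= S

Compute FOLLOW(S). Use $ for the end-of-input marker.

{$, a, d, x, z}

FIRST(T) = {epsilon, a, d, x, z}  (via S)
FIRST(Q) = {epsilon, a, d, x, z}  (via S, T x)
FIRST(S) = {epsilon, a, d, x, z}  (via T T' d, Q z)
FIRST(T') = {epsilon, a, d, x, z}  (via S z, S)
FOLLOW(T) includes $ since T is the start symbol.
FOLLOW(T): in Q::=T x, T is followed by x with FIRST {x}; in S::=T T' d, T is followed by T' d with FIRST {a, d, x, z}. Thus FOLLOW(T) = {$, a, d, x, z}.
FOLLOW(Q): in T::=x T' Q, the suffix after Q is empty, so FOLLOW(Q) ⊇ FOLLOW(T) = {$, a, d, x, z}; in S::=Q z, Q is followed by z with FIRST {z}. Thus FOLLOW(Q) = {$, a, d, x, z}.
FOLLOW(T'): in T::=x T' Q, T' is followed by Q with FIRST {epsilon, a, d, x, z}; in T::=x T' Q, the suffix after T' is nullable, so FOLLOW(T') ⊇ FOLLOW(T) = {$, a, d, x, z}; in S::=T T' d, T' is followed by d with FIRST {d}. Thus FOLLOW(T') = {$, a, d, x, z}.
FOLLOW(S): in T::=S, the suffix after S is empty, so FOLLOW(S) ⊇ FOLLOW(T) = {$, a, d, x, z}; in Q::=S, the suffix after S is empty, so FOLLOW(S) ⊇ FOLLOW(Q) = {$, a, d, x, z}; in S::=a S, the suffix after S is empty (adds nothing new); in T'::=S z, S is followed by z with FIRST {z}; in T'::=S, the suffix after S is empty, so FOLLOW(S) ⊇ FOLLOW(T') = {$, a, d, x, z}. Thus FOLLOW(S) = {$, a, d, x, z}.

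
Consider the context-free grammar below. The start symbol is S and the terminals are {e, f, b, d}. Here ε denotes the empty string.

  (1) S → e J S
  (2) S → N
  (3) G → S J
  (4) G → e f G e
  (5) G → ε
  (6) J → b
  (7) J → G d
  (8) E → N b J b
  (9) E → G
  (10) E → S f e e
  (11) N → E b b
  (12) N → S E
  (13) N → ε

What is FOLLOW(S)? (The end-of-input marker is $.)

{$, b, d, e, f}

FIRST(S): from S→e J S we get {e}; from S→N we get {ε, b, d, e, f}. So FIRST(S) = {ε, b, d, e, f}.
FIRST(G): from G→S J we get {b, d, e, f}; from G→e f G e we get {e}; from G→ε we get {ε}. So FIRST(G) = {ε, b, d, e, f}.
FIRST(J): from J→b we get {b}; from J→G d we get {b, d, e, f}. So FIRST(J) = {b, d, e, f}.
FIRST(E): from E→N b J b we get {b, d, e, f}; from E→G we get {ε, b, d, e, f}; from E→S f e e we get {b, d, e, f}. So FIRST(E) = {ε, b, d, e, f}.
FIRST(N): from N→E b b we get {b, d, e, f}; from N→S E we get {ε, b, d, e, f}; from N→ε we get {ε}. So FIRST(N) = {ε, b, d, e, f}.
FOLLOW(S) includes $ since S is the start symbol.
FOLLOW(S): in S→e J S, the suffix after S is empty (adds nothing new); in G→S J, S is followed by J with FIRST {b, d, e, f}; in E→S f e e, S is followed by f e e with FIRST {f}; in N→S E, S is followed by E with FIRST {ε, b, d, e, f}; in N→S E, the suffix after S is nullable, so FOLLOW(S) ⊇ FOLLOW(N) = {$, b, d, e, f}. Thus FOLLOW(S) = {$, b, d, e, f}.
FOLLOW(N): in S→N, the suffix after N is empty, so FOLLOW(N) ⊇ FOLLOW(S) = {$, b, d, e, f}; in E→N b J b, N is followed by b J b with FIRST {b}. Thus FOLLOW(N) = {$, b, d, e, f}.
FOLLOW(E): in N→E b b, E is followed by b b with FIRST {b}; in N→S E, the suffix after E is empty, so FOLLOW(E) ⊇ FOLLOW(N) = {$, b, d, e, f}. Thus FOLLOW(E) = {$, b, d, e, f}.
FOLLOW(G): in G→e f G e, G is followed by e with FIRST {e}; in J→G d, G is followed by d with FIRST {d}; in E→G, the suffix after G is empty, so FOLLOW(G) ⊇ FOLLOW(E) = {$, b, d, e, f}. Thus FOLLOW(G) = {$, b, d, e, f}.
FOLLOW(J): in S→e J S, J is followed by S with FIRST {ε, b, d, e, f}; in S→e J S, the suffix after J is nullable, so FOLLOW(J) ⊇ FOLLOW(S) = {$, b, d, e, f}; in G→S J, the suffix after J is empty, so FOLLOW(J) ⊇ FOLLOW(G) = {$, b, d, e, f}; in E→N b J b, J is followed by b with FIRST {b}. Thus FOLLOW(J) = {$, b, d, e, f}.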